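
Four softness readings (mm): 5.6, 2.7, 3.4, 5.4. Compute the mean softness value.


Sum = 5.6 + 2.7 + 3.4 + 5.4
Mean = 17.1 / 4 = 4.28 mm


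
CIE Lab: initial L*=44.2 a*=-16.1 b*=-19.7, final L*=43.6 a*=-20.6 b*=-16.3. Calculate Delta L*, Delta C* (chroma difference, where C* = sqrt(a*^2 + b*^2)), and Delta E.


Delta L* = 43.6 - 44.2 = -0.6
C1* = sqrt((-16.1)^2 + (-19.7)^2) = 25.442
C2* = sqrt((-20.6)^2 + (-16.3)^2) = 26.269
Delta C* = 26.269 - 25.442 = 0.83
Delta E = sqrt((-0.6)^2 + (-4.5)^2 + (3.4)^2) = 5.67


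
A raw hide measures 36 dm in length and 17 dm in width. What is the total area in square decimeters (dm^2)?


Area = length x width
Area = 36 x 17 = 612 dm^2


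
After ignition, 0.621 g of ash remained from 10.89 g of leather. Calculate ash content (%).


5.70%

Ash% = 0.621 / 10.89 x 100
Ash% = 5.70%


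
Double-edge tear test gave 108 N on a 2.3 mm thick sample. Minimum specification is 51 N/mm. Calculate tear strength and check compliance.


Tear strength = 47.0 N/mm
Compliant: No


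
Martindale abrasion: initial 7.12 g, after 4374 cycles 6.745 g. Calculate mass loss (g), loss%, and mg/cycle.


Loss = 7.12 - 6.745 = 0.375 g
Loss% = 0.375 / 7.12 x 100 = 5.27%
Rate = 0.375 / 4374 x 1000 = 0.086 mg/cycle


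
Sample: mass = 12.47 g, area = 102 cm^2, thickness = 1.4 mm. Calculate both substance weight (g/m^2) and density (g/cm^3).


Substance weight = 1222.5 g/m^2
Density = 0.873 g/cm^3

SW = 12.47 / 102 x 10000 = 1222.5 g/m^2
Volume = 102 x 1.4 / 10 = 14.28 cm^3
Density = 12.47 / 14.28 = 0.873 g/cm^3


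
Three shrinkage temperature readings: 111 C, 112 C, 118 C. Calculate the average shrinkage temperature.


113.7 C


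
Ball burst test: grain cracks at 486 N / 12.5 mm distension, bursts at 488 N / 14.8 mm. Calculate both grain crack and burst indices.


Crack index = 38.9 N/mm
Burst index = 33.0 N/mm

Crack index = 486 / 12.5 = 38.9 N/mm
Burst index = 488 / 14.8 = 33.0 N/mm


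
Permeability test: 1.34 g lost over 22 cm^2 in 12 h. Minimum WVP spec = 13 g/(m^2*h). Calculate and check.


WVP = 1.34 / (22 x 12) x 10000 = 50.76 g/(m^2*h)
Minimum: 13 g/(m^2*h)
Meets spec: Yes


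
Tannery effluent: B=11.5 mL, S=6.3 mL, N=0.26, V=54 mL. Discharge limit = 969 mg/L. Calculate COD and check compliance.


COD = 200.3 mg/L
Compliant: Yes

COD = (11.5 - 6.3) x 0.26 x 8000 / 54 = 200.3 mg/L
Limit: 969 mg/L
Compliant: Yes


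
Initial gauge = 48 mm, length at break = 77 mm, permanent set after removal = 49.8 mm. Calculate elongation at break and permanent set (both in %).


Elongation at break = (77 - 48) / 48 x 100 = 60.4%
Permanent set = (49.8 - 48) / 48 x 100 = 3.8%


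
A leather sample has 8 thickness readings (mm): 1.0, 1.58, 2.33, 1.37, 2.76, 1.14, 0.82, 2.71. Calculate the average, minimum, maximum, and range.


Average = 1.71 mm
Min = 0.82 mm
Max = 2.76 mm
Range = 1.94 mm

Sum = 13.71
Average = 13.71 / 8 = 1.71 mm
Minimum = 0.82 mm
Maximum = 2.76 mm
Range = 2.76 - 0.82 = 1.94 mm


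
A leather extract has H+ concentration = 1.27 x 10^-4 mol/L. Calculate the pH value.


pH = 3.90

pH = -log10[H+]
pH = -log10(1.27 x 10^-4) = 3.90


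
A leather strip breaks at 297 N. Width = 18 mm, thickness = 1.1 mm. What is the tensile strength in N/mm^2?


Cross-sectional area = 18 x 1.1 = 19.8 mm^2
Tensile strength = 297 / 19.8 = 15.00 N/mm^2


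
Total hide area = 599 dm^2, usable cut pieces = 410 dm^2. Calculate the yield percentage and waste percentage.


Yield = 68.4%
Waste = 31.6%


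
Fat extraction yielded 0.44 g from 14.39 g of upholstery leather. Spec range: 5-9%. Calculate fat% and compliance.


Fat% = 0.44 / 14.39 x 100 = 3.1%
Spec range: 5-9%
Compliant: No


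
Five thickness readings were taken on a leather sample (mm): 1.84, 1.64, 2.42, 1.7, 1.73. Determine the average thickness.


1.87 mm


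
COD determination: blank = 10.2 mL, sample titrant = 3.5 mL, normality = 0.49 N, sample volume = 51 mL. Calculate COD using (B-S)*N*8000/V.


515.0 mg/L

COD = (10.2 - 3.5) x 0.49 x 8000 / 51
COD = 6.7 x 0.49 x 8000 / 51
COD = 515.0 mg/L


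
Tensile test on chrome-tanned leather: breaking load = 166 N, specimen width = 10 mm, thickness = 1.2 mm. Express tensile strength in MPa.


Cross-section = 10 x 1.2 = 12.0 mm^2
TS = 166 / 12.0 = 13.83 MPa
(1 N/mm^2 = 1 MPa)


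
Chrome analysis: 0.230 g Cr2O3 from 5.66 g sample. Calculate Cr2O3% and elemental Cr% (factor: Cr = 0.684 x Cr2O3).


Cr2O3% = 0.230 / 5.66 x 100 = 4.06%
Cr% = 4.06 x 0.684 = 2.78%


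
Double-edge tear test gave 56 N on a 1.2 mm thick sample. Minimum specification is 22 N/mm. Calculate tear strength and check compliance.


Tear strength = 56 / 1.2 = 46.7 N/mm
Required minimum = 22 N/mm
Compliant: Yes


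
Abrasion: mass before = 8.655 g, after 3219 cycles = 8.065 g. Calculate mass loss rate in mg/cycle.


0.183 mg/cycle

Mass loss = 8.655 - 8.065 = 0.590 g
Rate = 0.590 / 3219 x 1000 = 0.183 mg/cycle


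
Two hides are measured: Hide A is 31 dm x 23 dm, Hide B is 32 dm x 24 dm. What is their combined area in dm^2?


Hide A area = 31 x 23 = 713 dm^2
Hide B area = 32 x 24 = 768 dm^2
Total = 713 + 768 = 1481 dm^2


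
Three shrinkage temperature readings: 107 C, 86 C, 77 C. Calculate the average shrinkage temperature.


Average = (107 + 86 + 77) / 3
Average = 270 / 3 = 90.0 C


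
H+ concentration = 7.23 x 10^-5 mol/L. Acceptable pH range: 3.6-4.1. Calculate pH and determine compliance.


pH = -log10(7.23 x 10^-5) = 4.14
Range: 3.6 to 4.1
Compliant: No


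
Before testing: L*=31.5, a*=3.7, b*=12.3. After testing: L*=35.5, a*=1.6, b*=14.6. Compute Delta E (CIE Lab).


dL = 35.5 - 31.5 = 4.0
da = 1.6 - 3.7 = -2.1
db = 14.6 - 12.3 = 2.3
dE = sqrt((4.0)^2 + (-2.1)^2 + (2.3)^2) = 5.07


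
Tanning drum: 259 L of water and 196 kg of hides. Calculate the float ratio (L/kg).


1.3

Float ratio = water / hide weight
Ratio = 259 / 196 = 1.3


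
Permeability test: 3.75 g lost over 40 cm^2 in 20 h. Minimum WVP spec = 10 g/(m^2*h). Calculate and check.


WVP = 46.88 g/(m^2*h)
Meets specification: Yes

WVP = 3.75 / (40 x 20) x 10000 = 46.88 g/(m^2*h)
Minimum: 10 g/(m^2*h)
Meets spec: Yes


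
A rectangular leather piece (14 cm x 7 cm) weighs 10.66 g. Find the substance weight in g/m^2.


Area = 14 x 7 = 98 cm^2
SW = 10.66 / 98 x 10000 = 1087.8 g/m^2


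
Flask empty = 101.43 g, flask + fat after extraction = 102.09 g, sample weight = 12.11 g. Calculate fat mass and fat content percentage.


Fat mass = 0.66 g
Fat content = 5.5%

Fat mass = 102.09 - 101.43 = 0.66 g
Fat% = 0.66 / 12.11 x 100 = 5.5%


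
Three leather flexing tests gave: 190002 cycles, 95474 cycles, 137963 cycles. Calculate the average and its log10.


Average = 141146 cycles
log10 = 5.15


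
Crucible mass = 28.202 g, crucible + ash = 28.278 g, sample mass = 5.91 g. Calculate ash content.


Ash mass = 0.076 g
Ash content = 1.29%

Ash mass = 28.278 - 28.202 = 0.076 g
Ash% = 0.076 / 5.91 x 100 = 1.29%


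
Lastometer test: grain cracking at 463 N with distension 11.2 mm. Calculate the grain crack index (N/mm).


41.3 N/mm

Grain crack index = force / distension
Index = 463 / 11.2 = 41.3 N/mm


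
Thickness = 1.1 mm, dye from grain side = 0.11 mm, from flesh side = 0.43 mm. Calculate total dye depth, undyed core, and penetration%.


Total dyed = 0.11 + 0.43 = 0.54 mm
Undyed core = 1.1 - 0.54 = 0.56 mm
Penetration = 0.54 / 1.1 x 100 = 49.1%


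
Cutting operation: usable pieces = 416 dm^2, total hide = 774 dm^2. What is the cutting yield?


Yield = usable / total x 100
Yield = 416 / 774 x 100 = 53.7%


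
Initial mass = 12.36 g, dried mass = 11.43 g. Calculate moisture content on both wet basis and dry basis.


Wet basis = 7.5%
Dry basis = 8.1%

Moisture lost = 12.36 - 11.43 = 0.93 g
Wet basis MC = 0.93 / 12.36 x 100 = 7.5%
Dry basis MC = 0.93 / 11.43 x 100 = 8.1%


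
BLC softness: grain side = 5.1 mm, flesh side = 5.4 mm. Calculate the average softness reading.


Average = (5.1 + 5.4) / 2
Average = 5.25 mm


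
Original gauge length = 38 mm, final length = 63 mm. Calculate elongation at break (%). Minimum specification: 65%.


Extension = 63 - 38 = 25 mm
Elongation = 25 / 38 x 100 = 65.8%
Minimum required: 65%
Meets specification: Yes


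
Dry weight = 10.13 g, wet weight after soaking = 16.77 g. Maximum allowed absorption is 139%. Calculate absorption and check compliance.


WA = (16.77 - 10.13) / 10.13 x 100 = 65.5%
Maximum allowed: 139%
Compliant: Yes


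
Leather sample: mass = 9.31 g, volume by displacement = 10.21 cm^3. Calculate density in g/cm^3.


Density = mass / volume
Density = 9.31 / 10.21 = 0.912 g/cm^3


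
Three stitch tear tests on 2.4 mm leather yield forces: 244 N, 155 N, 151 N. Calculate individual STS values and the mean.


STS1 = 244 / 2.4 = 101.7 N/mm
STS2 = 155 / 2.4 = 64.6 N/mm
STS3 = 151 / 2.4 = 62.9 N/mm
Mean = (101.7 + 64.6 + 62.9) / 3 = 76.4 N/mm


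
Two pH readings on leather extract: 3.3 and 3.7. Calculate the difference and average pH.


Difference = 0.4
Average pH = 3.50


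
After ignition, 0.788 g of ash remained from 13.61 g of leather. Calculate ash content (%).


5.79%


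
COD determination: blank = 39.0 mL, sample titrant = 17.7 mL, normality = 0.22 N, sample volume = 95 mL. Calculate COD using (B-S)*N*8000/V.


394.6 mg/L

COD = (39.0 - 17.7) x 0.22 x 8000 / 95
COD = 21.3 x 0.22 x 8000 / 95
COD = 394.6 mg/L


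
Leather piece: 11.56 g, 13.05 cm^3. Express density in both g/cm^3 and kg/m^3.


0.886 g/cm^3
886 kg/m^3

Density = 11.56 / 13.05 = 0.886 g/cm^3
Convert: 0.886 x 1000 = 886 kg/m^3


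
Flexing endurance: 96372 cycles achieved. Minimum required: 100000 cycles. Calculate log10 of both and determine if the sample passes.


log10(96372) = 4.98
log10(100000) = 5.00
Passes: No


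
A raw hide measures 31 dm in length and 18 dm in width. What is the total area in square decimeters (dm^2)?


558 dm^2


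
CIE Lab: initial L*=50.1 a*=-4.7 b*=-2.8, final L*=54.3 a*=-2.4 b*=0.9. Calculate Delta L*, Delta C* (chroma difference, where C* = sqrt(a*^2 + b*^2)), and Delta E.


Delta L* = 54.3 - 50.1 = 4.2
C1* = sqrt((-4.7)^2 + (-2.8)^2) = 5.471
C2* = sqrt((-2.4)^2 + (0.9)^2) = 2.563
Delta C* = 2.563 - 5.471 = -2.91
Delta E = sqrt((4.2)^2 + (2.3)^2 + (3.7)^2) = 6.05


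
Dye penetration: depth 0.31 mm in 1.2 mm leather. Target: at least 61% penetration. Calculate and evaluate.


Penetration = 25.8%
Meets target: No


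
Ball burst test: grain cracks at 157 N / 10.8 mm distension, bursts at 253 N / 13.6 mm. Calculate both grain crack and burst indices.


Crack index = 157 / 10.8 = 14.5 N/mm
Burst index = 253 / 13.6 = 18.6 N/mm


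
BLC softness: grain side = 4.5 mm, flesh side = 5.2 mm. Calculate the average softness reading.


4.85 mm

Average = (4.5 + 5.2) / 2
Average = 4.85 mm


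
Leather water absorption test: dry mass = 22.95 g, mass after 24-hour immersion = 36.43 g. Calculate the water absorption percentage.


Water absorbed = 36.43 - 22.95 = 13.48 g
WA% = 13.48 / 22.95 x 100 = 58.7%


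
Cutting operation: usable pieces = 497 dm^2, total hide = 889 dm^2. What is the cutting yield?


Yield = usable / total x 100
Yield = 497 / 889 x 100 = 55.9%


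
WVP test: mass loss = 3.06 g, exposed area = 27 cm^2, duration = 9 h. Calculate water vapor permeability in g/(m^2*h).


WVP = mass_loss / (area x time) x 10000
WVP = 3.06 / (27 x 9) x 10000
WVP = 3.06 / 243 x 10000 = 125.93 g/(m^2*h)


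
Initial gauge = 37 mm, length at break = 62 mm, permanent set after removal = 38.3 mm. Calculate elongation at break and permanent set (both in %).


Elongation at break = (62 - 37) / 37 x 100 = 67.6%
Permanent set = (38.3 - 37) / 37 x 100 = 3.5%


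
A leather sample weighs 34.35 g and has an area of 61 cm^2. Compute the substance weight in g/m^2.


Substance weight = mass / area x 10000
SW = 34.35 / 61 x 10000
SW = 5631.1 g/m^2


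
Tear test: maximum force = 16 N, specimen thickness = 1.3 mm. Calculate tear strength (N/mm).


Tear strength = force / thickness
Tear = 16 / 1.3 = 12.3 N/mm


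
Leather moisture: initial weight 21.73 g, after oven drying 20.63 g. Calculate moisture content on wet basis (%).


5.1%


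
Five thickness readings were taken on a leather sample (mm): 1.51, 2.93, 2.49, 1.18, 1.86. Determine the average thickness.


Sum = 1.51 + 2.93 + 2.49 + 1.18 + 1.86 = 9.97
Average = 9.97 / 5 = 1.99 mm


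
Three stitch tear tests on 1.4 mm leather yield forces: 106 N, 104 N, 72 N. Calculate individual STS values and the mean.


STS1 = 106 / 1.4 = 75.7 N/mm
STS2 = 104 / 1.4 = 74.3 N/mm
STS3 = 72 / 1.4 = 51.4 N/mm
Mean = (75.7 + 74.3 + 51.4) / 3 = 67.1 N/mm


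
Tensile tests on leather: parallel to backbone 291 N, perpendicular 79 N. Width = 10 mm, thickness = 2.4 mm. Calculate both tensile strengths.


Parallel = 12.13 N/mm^2
Perpendicular = 3.29 N/mm^2

Area = 10 x 2.4 = 24.0 mm^2
TS (parallel) = 291 / 24.0 = 12.13 N/mm^2
TS (perpendicular) = 79 / 24.0 = 3.29 N/mm^2


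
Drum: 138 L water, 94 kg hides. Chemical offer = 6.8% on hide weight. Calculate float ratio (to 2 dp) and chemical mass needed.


Float ratio = 1.47
Chemical needed = 6.392 kg


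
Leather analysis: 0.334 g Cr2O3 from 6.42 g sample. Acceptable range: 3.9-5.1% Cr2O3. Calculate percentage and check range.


Cr2O3% = 0.334 / 6.42 x 100 = 5.20%
Acceptable range: 3.9 to 5.1%
Within range: No


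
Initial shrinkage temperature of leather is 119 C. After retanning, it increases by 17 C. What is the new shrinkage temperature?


136 C

New Ts = 119 + 17 = 136 C


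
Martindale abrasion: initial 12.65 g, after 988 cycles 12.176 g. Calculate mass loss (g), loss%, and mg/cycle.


Mass loss = 0.474 g
Loss = 3.75%
Rate = 0.480 mg/cycle

Loss = 12.65 - 12.176 = 0.474 g
Loss% = 0.474 / 12.65 x 100 = 3.75%
Rate = 0.474 / 988 x 1000 = 0.480 mg/cycle


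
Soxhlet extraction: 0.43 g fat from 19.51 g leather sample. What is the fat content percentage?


Fat content = 0.43 / 19.51 x 100
Fat = 2.2%


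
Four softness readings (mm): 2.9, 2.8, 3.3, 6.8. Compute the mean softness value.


Sum = 2.9 + 2.8 + 3.3 + 6.8
Mean = 15.8 / 4 = 3.95 mm


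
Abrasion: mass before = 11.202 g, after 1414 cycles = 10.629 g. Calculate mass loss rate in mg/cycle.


Mass loss = 11.202 - 10.629 = 0.573 g
Rate = 0.573 / 1414 x 1000 = 0.405 mg/cycle


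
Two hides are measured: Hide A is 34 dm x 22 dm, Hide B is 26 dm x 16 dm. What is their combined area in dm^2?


1164 dm^2


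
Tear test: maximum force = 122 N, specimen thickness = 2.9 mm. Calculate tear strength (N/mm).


Tear strength = force / thickness
Tear = 122 / 2.9 = 42.1 N/mm


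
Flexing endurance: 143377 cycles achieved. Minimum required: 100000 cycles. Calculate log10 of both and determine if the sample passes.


Achieved: log10 = 5.16
Required: log10 = 5.00
Passes: Yes

log10(143377) = 5.16
log10(100000) = 5.00
Passes: Yes


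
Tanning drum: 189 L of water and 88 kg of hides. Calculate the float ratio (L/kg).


2.1


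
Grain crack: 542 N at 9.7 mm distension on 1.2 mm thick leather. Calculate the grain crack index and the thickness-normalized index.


Crack index = 542 / 9.7 = 55.9 N/mm
Normalized = 55.9 / 1.2 = 46.6 N/mm per mm


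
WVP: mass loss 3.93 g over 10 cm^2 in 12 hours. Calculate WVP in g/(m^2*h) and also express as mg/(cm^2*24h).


WVP = 327.50 g/(m^2*h)
Daily rate = 786.00 mg/(cm^2*24h)


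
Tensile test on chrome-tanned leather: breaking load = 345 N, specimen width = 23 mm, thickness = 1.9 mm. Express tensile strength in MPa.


7.89 MPa


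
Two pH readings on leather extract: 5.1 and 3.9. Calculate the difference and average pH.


Difference = |5.1 - 3.9| = 1.2
Average = (5.1 + 3.9) / 2 = 4.50


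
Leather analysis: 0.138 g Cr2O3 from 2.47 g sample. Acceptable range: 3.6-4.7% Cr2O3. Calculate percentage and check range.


Cr2O3 = 5.59%
Within range: No

Cr2O3% = 0.138 / 2.47 x 100 = 5.59%
Acceptable range: 3.6 to 4.7%
Within range: No


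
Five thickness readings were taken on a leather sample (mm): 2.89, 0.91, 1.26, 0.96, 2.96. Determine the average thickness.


1.80 mm


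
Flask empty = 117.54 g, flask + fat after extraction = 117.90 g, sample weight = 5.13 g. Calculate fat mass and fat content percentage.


Fat mass = 117.90 - 117.54 = 0.36 g
Fat% = 0.36 / 5.13 x 100 = 7.0%


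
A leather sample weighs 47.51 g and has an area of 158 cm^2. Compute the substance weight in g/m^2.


Substance weight = mass / area x 10000
SW = 47.51 / 158 x 10000
SW = 3007.0 g/m^2


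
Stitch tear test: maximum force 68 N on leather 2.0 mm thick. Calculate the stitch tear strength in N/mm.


Stitch tear strength = force / thickness
STS = 68 / 2.0 = 34.0 N/mm


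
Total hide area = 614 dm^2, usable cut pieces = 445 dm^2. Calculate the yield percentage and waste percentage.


Yield = 72.5%
Waste = 27.5%


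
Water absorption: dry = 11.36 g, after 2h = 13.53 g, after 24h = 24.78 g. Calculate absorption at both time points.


2h absorption = 19.1%
24h absorption = 118.1%


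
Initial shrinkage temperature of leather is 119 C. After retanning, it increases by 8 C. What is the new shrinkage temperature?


127 C

New Ts = 119 + 8 = 127 C


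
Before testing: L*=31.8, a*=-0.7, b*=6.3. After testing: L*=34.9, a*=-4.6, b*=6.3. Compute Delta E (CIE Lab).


Delta E = 4.98

dL = 34.9 - 31.8 = 3.1
da = -4.6 - (-0.7) = -3.9
db = 6.3 - 6.3 = 0.0
dE = sqrt((3.1)^2 + (-3.9)^2 + (0.0)^2) = 4.98


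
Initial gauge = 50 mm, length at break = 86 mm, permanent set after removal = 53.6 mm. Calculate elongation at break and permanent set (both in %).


Elongation at break = 72.0%
Permanent set = 7.2%

Elongation at break = (86 - 50) / 50 x 100 = 72.0%
Permanent set = (53.6 - 50) / 50 x 100 = 7.2%


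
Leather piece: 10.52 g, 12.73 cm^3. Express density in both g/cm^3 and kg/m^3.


Density = 10.52 / 12.73 = 0.826 g/cm^3
Convert: 0.826 x 1000 = 826 kg/m^3


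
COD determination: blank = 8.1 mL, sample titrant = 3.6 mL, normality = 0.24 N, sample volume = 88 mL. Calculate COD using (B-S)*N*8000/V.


98.2 mg/L

COD = (8.1 - 3.6) x 0.24 x 8000 / 88
COD = 4.5 x 0.24 x 8000 / 88
COD = 98.2 mg/L


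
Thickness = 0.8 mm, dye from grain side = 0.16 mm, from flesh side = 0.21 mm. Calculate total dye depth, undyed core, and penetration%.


Total dyed = 0.16 + 0.21 = 0.37 mm
Undyed core = 0.8 - 0.37 = 0.43 mm
Penetration = 0.37 / 0.8 x 100 = 46.3%


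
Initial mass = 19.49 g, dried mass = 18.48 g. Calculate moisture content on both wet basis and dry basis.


Wet basis = 5.2%
Dry basis = 5.5%

Moisture lost = 19.49 - 18.48 = 1.01 g
Wet basis MC = 1.01 / 19.49 x 100 = 5.2%
Dry basis MC = 1.01 / 18.48 x 100 = 5.5%


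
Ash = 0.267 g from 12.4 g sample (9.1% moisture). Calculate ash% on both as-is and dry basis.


As-is ash% = 0.267 / 12.4 x 100 = 2.15%
Dry mass = 12.4 x (100 - 9.1) / 100 = 11.2716 g
Dry-basis ash% = 0.267 / 11.2716 x 100 = 2.37%


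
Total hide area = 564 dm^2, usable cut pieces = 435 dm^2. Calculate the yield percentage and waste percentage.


Yield = 77.1%
Waste = 22.9%

Yield = 435 / 564 x 100 = 77.1%
Waste = 564 - 435 = 129 dm^2
Waste% = 100 - 77.1 = 22.9%


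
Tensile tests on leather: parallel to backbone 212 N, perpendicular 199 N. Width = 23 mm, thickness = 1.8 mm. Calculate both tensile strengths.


Area = 23 x 1.8 = 41.4 mm^2
TS (parallel) = 212 / 41.4 = 5.12 N/mm^2
TS (perpendicular) = 199 / 41.4 = 4.81 N/mm^2


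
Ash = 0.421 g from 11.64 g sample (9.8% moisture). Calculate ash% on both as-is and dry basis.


As-is ash% = 0.421 / 11.64 x 100 = 3.62%
Dry mass = 11.64 x (100 - 9.8) / 100 = 10.49928 g
Dry-basis ash% = 0.421 / 10.49928 x 100 = 4.01%


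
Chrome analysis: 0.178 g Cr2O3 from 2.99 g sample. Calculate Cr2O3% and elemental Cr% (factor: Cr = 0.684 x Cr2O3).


Cr2O3 = 5.95%
Cr = 4.07%

Cr2O3% = 0.178 / 2.99 x 100 = 5.95%
Cr% = 5.95 x 0.684 = 4.07%


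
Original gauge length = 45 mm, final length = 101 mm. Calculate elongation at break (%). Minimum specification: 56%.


Extension = 101 - 45 = 56 mm
Elongation = 56 / 45 x 100 = 124.4%
Minimum required: 56%
Meets specification: Yes


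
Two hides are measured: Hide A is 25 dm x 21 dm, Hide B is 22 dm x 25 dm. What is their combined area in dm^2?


1075 dm^2

Hide A area = 25 x 21 = 525 dm^2
Hide B area = 22 x 25 = 550 dm^2
Total = 525 + 550 = 1075 dm^2


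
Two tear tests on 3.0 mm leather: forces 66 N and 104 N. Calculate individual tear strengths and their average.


Tear 1 = 22.0 N/mm
Tear 2 = 34.7 N/mm
Average = 28.4 N/mm


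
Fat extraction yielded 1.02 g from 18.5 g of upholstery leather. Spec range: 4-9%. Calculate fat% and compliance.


Fat content = 5.5%
Compliant: Yes

Fat% = 1.02 / 18.5 x 100 = 5.5%
Spec range: 4-9%
Compliant: Yes


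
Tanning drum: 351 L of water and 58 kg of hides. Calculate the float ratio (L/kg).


6.1

Float ratio = water / hide weight
Ratio = 351 / 58 = 6.1


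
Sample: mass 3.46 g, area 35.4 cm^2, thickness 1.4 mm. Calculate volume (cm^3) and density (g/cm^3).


Volume = 4.956 cm^3
Density = 0.698 g/cm^3


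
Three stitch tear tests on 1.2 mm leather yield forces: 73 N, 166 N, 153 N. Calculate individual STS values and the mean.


STS1 = 73 / 1.2 = 60.8 N/mm
STS2 = 166 / 1.2 = 138.3 N/mm
STS3 = 153 / 1.2 = 127.5 N/mm
Mean = (60.8 + 138.3 + 127.5) / 3 = 108.9 N/mm


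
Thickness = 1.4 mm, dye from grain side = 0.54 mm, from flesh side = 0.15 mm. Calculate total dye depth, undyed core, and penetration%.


Total dyed = 0.54 + 0.15 = 0.69 mm
Undyed core = 1.4 - 0.69 = 0.71 mm
Penetration = 0.69 / 1.4 x 100 = 49.3%


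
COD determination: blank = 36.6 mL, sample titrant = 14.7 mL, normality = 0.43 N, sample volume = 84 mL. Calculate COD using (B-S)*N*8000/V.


COD = (36.6 - 14.7) x 0.43 x 8000 / 84
COD = 21.9 x 0.43 x 8000 / 84
COD = 896.9 mg/L


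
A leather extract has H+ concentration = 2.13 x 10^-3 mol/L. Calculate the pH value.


pH = 2.67


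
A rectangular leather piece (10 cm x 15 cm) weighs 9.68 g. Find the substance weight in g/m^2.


Area = 10 x 15 = 150 cm^2
SW = 9.68 / 150 x 10000 = 645.3 g/m^2


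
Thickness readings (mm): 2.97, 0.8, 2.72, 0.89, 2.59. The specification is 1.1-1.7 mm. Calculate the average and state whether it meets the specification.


Sum = 9.97
Average = 9.97 / 5 = 1.99 mm
Specification range: 1.1 to 1.7 mm
Within spec: No


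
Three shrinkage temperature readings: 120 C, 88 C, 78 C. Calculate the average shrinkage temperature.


Average = (120 + 88 + 78) / 3
Average = 286 / 3 = 95.3 C


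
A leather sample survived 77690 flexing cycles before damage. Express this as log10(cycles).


log10(77690) = 4.89


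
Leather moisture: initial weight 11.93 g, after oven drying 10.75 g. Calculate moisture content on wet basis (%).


Moisture = 11.93 - 10.75 = 1.18 g
MC = 1.18 / 11.93 x 100 = 9.9%


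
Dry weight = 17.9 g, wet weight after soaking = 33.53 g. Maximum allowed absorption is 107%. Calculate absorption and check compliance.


WA = (33.53 - 17.9) / 17.9 x 100 = 87.3%
Maximum allowed: 107%
Compliant: Yes


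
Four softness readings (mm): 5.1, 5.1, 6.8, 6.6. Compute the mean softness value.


Sum = 5.1 + 5.1 + 6.8 + 6.6
Mean = 23.6 / 4 = 5.90 mm


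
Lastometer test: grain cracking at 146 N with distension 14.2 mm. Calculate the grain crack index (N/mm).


10.3 N/mm


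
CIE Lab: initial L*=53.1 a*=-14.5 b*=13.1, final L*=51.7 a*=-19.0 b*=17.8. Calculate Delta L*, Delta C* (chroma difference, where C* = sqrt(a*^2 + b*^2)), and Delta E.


Delta L* = 51.7 - 53.1 = -1.4
C1* = sqrt((-14.5)^2 + (13.1)^2) = 19.541
C2* = sqrt((-19.0)^2 + (17.8)^2) = 26.035
Delta C* = 26.035 - 19.541 = 6.49
Delta E = sqrt((-1.4)^2 + (-4.5)^2 + (4.7)^2) = 6.66


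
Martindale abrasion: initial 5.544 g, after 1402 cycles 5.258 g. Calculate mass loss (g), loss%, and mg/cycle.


Mass loss = 0.286 g
Loss = 5.16%
Rate = 0.204 mg/cycle


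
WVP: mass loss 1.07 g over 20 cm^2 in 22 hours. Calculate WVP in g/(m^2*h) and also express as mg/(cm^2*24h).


WVP = 1.07 / (20 x 22) x 10000 = 24.32 g/(m^2*h)
Mass loss in mg = 1.07 x 1000 = 1070 mg
Per cm^2 per 24h in mg: 1070 x 24 / (20 x 22) = 25680 / 440 = 58.36 mg/(cm^2*24h)


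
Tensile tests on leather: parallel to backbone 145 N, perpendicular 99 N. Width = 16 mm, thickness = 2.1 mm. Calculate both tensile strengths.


Parallel = 4.32 N/mm^2
Perpendicular = 2.95 N/mm^2

Area = 16 x 2.1 = 33.6 mm^2
TS (parallel) = 145 / 33.6 = 4.32 N/mm^2
TS (perpendicular) = 99 / 33.6 = 2.95 N/mm^2


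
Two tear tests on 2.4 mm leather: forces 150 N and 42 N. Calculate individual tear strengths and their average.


Tear 1 = 150 / 2.4 = 62.5 N/mm
Tear 2 = 42 / 2.4 = 17.5 N/mm
Average = (62.5 + 17.5) / 2 = 40.0 N/mm


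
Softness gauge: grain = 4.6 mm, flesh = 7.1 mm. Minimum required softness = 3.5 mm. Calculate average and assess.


Average = (4.6 + 7.1) / 2 = 5.85 mm
Minimum = 3.5 mm
Meets requirement: Yes


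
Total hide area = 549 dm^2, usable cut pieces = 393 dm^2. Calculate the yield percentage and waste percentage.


Yield = 393 / 549 x 100 = 71.6%
Waste = 549 - 393 = 156 dm^2
Waste% = 100 - 71.6 = 28.4%


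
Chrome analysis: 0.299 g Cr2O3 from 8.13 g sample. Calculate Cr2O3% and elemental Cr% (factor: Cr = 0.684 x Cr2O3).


Cr2O3 = 3.68%
Cr = 2.52%

Cr2O3% = 0.299 / 8.13 x 100 = 3.68%
Cr% = 3.68 x 0.684 = 2.52%


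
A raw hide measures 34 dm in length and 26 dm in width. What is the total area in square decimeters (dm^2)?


884 dm^2

Area = length x width
Area = 34 x 26 = 884 dm^2


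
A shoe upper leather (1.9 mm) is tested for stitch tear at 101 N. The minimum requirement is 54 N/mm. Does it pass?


STS = 53.2 N/mm
Passes: No

STS = 101 / 1.9 = 53.2 N/mm
Minimum required: 54 N/mm
Passes: No


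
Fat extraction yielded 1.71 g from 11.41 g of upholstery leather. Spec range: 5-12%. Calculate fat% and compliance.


Fat% = 1.71 / 11.41 x 100 = 15.0%
Spec range: 5-12%
Compliant: No


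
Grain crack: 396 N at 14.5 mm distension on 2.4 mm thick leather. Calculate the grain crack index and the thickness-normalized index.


Crack index = 27.3 N/mm
Normalized index = 11.4 N/mm per mm

Crack index = 396 / 14.5 = 27.3 N/mm
Normalized = 27.3 / 2.4 = 11.4 N/mm per mm


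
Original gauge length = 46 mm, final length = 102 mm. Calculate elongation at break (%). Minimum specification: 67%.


Elongation = 121.7%
Meets spec: Yes

Extension = 102 - 46 = 56 mm
Elongation = 56 / 46 x 100 = 121.7%
Minimum required: 67%
Meets specification: Yes


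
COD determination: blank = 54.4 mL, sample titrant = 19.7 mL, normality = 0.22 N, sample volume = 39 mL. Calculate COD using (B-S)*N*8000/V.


1565.9 mg/L


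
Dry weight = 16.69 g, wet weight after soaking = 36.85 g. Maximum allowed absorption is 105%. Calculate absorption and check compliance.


Absorption = 120.8%
Compliant: No

WA = (36.85 - 16.69) / 16.69 x 100 = 120.8%
Maximum allowed: 105%
Compliant: No


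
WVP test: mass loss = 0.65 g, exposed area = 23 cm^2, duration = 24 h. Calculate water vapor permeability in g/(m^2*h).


11.78 g/(m^2*h)


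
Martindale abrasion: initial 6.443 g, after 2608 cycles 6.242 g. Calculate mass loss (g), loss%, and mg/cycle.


Loss = 6.443 - 6.242 = 0.201 g
Loss% = 0.201 / 6.443 x 100 = 3.12%
Rate = 0.201 / 2608 x 1000 = 0.077 mg/cycle


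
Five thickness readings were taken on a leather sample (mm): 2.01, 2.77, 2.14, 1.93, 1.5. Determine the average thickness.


Sum = 2.01 + 2.77 + 2.14 + 1.93 + 1.5 = 10.35
Average = 10.35 / 5 = 2.07 mm


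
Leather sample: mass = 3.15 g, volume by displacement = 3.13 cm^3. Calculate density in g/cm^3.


1.006 g/cm^3

Density = mass / volume
Density = 3.15 / 3.13 = 1.006 g/cm^3


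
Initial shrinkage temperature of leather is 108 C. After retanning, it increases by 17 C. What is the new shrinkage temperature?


125 C

New Ts = 108 + 17 = 125 C


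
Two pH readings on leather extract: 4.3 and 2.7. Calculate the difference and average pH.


Difference = 1.6
Average pH = 3.50

Difference = |4.3 - 2.7| = 1.6
Average = (4.3 + 2.7) / 2 = 3.50


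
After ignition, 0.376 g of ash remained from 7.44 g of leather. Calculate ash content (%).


5.05%

Ash% = 0.376 / 7.44 x 100
Ash% = 5.05%


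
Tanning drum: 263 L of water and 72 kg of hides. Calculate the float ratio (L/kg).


Float ratio = water / hide weight
Ratio = 263 / 72 = 3.7


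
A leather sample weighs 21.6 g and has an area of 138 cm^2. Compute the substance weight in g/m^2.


1565.2 g/m^2

Substance weight = mass / area x 10000
SW = 21.6 / 138 x 10000
SW = 1565.2 g/m^2


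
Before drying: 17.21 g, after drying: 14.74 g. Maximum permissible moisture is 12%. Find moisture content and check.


Moisture content = 14.4%
Acceptable: No


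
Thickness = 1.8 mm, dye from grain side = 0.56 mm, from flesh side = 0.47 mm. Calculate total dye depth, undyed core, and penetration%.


Total dyed = 0.56 + 0.47 = 1.03 mm
Undyed core = 1.8 - 1.03 = 0.77 mm
Penetration = 1.03 / 1.8 x 100 = 57.2%


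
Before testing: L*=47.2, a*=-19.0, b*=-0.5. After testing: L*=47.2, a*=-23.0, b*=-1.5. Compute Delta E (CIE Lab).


Delta E = 4.12


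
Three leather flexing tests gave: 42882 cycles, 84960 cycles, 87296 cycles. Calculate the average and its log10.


Average = 71713 cycles
log10 = 4.86

Average = (42882 + 84960 + 87296) / 3 = 71713 cycles
log10(71713) = 4.86


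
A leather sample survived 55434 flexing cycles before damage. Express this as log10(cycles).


log10(55434) = 4.74


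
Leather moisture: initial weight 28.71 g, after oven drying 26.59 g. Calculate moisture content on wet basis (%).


7.4%

Moisture = 28.71 - 26.59 = 2.12 g
MC = 2.12 / 28.71 x 100 = 7.4%


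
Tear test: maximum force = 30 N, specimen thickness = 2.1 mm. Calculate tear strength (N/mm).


14.3 N/mm

Tear strength = force / thickness
Tear = 30 / 2.1 = 14.3 N/mm


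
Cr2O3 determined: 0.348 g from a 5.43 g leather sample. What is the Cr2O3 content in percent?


Cr2O3% = 0.348 / 5.43 x 100
Cr2O3% = 6.41%


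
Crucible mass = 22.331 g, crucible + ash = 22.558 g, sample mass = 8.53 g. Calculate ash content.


Ash mass = 22.558 - 22.331 = 0.227 g
Ash% = 0.227 / 8.53 x 100 = 2.66%


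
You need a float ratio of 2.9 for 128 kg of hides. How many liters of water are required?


371.2 L

Water = hide weight x target ratio
Water = 128 x 2.9 = 371.2 L


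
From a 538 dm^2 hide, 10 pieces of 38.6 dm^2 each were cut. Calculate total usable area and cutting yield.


Usable area = 386.0 dm^2
Yield = 71.7%


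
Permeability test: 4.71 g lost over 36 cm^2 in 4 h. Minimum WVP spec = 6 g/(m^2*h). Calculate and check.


WVP = 4.71 / (36 x 4) x 10000 = 327.08 g/(m^2*h)
Minimum: 6 g/(m^2*h)
Meets spec: Yes


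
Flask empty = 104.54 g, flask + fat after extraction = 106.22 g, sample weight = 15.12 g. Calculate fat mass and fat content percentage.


Fat mass = 106.22 - 104.54 = 1.68 g
Fat% = 1.68 / 15.12 x 100 = 11.1%


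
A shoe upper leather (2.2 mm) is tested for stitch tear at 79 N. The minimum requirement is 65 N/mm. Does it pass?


STS = 79 / 2.2 = 35.9 N/mm
Minimum required: 65 N/mm
Passes: No


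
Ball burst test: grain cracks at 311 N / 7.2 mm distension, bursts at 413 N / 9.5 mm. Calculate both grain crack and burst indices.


Crack index = 43.2 N/mm
Burst index = 43.5 N/mm

Crack index = 311 / 7.2 = 43.2 N/mm
Burst index = 413 / 9.5 = 43.5 N/mm


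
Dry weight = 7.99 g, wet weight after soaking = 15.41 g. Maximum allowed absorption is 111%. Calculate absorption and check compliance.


Absorption = 92.9%
Compliant: Yes

WA = (15.41 - 7.99) / 7.99 x 100 = 92.9%
Maximum allowed: 111%
Compliant: Yes


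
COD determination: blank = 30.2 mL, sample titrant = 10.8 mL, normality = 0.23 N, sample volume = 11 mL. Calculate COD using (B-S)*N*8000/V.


COD = (30.2 - 10.8) x 0.23 x 8000 / 11
COD = 19.4 x 0.23 x 8000 / 11
COD = 3245.1 mg/L


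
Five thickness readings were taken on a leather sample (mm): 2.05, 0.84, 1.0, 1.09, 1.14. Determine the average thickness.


Sum = 2.05 + 0.84 + 1.0 + 1.09 + 1.14 = 6.12
Average = 6.12 / 5 = 1.22 mm


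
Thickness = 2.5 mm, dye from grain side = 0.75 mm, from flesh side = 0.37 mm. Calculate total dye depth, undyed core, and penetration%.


Total dyed = 0.75 + 0.37 = 1.12 mm
Undyed core = 2.5 - 1.12 = 1.38 mm
Penetration = 1.12 / 2.5 x 100 = 44.8%


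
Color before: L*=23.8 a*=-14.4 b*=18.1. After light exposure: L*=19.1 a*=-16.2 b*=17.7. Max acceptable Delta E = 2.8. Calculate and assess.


dL = -4.7, da = -1.8, db = -0.4
dE = sqrt((-4.7)^2 + (-1.8)^2 + (-0.4)^2) = 5.05
Max = 2.8
Passes: No


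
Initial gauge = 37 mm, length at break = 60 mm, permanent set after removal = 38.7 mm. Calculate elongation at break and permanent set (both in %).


Elongation at break = 62.2%
Permanent set = 4.6%


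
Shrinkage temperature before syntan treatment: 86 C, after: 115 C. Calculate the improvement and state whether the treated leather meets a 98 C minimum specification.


Improvement = 115 - 86 = 29 C
Spec check: 115 C >= 98 C? Yes


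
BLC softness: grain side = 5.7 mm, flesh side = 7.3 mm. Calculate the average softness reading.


Average = (5.7 + 7.3) / 2
Average = 6.50 mm


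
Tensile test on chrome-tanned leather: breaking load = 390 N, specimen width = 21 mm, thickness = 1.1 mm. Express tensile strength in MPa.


16.88 MPa

Cross-section = 21 x 1.1 = 23.1 mm^2
TS = 390 / 23.1 = 16.88 MPa
(1 N/mm^2 = 1 MPa)


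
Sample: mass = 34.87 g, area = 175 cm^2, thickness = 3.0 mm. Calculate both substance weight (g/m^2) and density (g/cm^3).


Substance weight = 1992.6 g/m^2
Density = 0.664 g/cm^3

SW = 34.87 / 175 x 10000 = 1992.6 g/m^2
Volume = 175 x 3.0 / 10 = 52.50 cm^3
Density = 34.87 / 52.50 = 0.664 g/cm^3


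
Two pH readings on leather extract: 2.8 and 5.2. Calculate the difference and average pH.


Difference = 2.4
Average pH = 4.00


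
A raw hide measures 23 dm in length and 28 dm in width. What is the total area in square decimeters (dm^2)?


Area = length x width
Area = 23 x 28 = 644 dm^2


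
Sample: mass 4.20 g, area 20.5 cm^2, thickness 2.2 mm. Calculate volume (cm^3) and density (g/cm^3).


Volume = 4.510 cm^3
Density = 0.931 g/cm^3

Thickness in cm = 2.2 / 10 = 0.22 cm
Volume = 20.5 x 0.22 = 4.510 cm^3
Density = 4.20 / 4.510 = 0.931 g/cm^3


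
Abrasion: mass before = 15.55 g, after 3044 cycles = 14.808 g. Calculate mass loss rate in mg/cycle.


0.244 mg/cycle

Mass loss = 15.55 - 14.808 = 0.742 g
Rate = 0.742 / 3044 x 1000 = 0.244 mg/cycle


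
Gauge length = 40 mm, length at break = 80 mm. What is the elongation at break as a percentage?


100.0%


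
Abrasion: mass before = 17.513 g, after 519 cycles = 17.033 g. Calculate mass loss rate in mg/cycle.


0.925 mg/cycle

Mass loss = 17.513 - 17.033 = 0.480 g
Rate = 0.480 / 519 x 1000 = 0.925 mg/cycle


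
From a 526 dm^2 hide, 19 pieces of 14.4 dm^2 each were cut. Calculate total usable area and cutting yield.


Usable area = 273.6 dm^2
Yield = 52.0%


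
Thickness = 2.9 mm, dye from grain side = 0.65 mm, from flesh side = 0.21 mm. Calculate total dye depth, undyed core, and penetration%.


Total dyed = 0.65 + 0.21 = 0.86 mm
Undyed core = 2.9 - 0.86 = 2.04 mm
Penetration = 0.86 / 2.9 x 100 = 29.7%


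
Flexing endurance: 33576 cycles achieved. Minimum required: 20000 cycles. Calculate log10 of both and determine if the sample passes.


Achieved: log10 = 4.53
Required: log10 = 4.30
Passes: Yes


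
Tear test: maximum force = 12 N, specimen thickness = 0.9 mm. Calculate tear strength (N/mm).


Tear strength = force / thickness
Tear = 12 / 0.9 = 13.3 N/mm


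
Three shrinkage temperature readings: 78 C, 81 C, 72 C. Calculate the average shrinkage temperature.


77.0 C

Average = (78 + 81 + 72) / 3
Average = 231 / 3 = 77.0 C


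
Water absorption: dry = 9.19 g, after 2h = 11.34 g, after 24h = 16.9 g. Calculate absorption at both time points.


WA (2h) = (11.34 - 9.19) / 9.19 x 100 = 23.4%
WA (24h) = (16.9 - 9.19) / 9.19 x 100 = 83.9%


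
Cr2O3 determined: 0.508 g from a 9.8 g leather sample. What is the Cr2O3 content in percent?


Cr2O3% = 0.508 / 9.8 x 100
Cr2O3% = 5.18%


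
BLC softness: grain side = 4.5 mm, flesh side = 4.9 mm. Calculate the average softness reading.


Average = (4.5 + 4.9) / 2
Average = 4.70 mm


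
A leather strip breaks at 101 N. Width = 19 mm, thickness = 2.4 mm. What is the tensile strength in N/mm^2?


2.21 N/mm^2


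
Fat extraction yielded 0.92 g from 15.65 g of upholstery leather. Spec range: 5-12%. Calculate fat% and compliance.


Fat% = 0.92 / 15.65 x 100 = 5.9%
Spec range: 5-12%
Compliant: Yes


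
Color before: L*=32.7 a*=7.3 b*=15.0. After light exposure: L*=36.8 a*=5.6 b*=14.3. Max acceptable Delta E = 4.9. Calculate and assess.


dL = 4.1, da = -1.7, db = -0.7
dE = sqrt((4.1)^2 + (-1.7)^2 + (-0.7)^2) = 4.49
Max = 4.9
Passes: Yes


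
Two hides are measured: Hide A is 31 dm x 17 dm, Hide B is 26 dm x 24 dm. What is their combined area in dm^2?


Hide A area = 31 x 17 = 527 dm^2
Hide B area = 26 x 24 = 624 dm^2
Total = 527 + 624 = 1151 dm^2


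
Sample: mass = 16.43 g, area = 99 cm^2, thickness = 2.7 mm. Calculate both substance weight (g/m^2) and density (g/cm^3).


Substance weight = 1659.6 g/m^2
Density = 0.615 g/cm^3

SW = 16.43 / 99 x 10000 = 1659.6 g/m^2
Volume = 99 x 2.7 / 10 = 26.73 cm^3
Density = 16.43 / 26.73 = 0.615 g/cm^3


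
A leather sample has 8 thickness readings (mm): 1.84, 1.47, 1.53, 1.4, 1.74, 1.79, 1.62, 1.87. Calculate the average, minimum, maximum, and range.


Sum = 13.26
Average = 13.26 / 8 = 1.66 mm
Minimum = 1.4 mm
Maximum = 1.87 mm
Range = 1.87 - 1.4 = 0.47 mm


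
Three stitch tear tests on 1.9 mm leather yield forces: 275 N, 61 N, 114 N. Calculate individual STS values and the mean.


STS1 = 144.7 N/mm
STS2 = 32.1 N/mm
STS3 = 60.0 N/mm
Mean = 78.9 N/mm

STS1 = 275 / 1.9 = 144.7 N/mm
STS2 = 61 / 1.9 = 32.1 N/mm
STS3 = 114 / 1.9 = 60.0 N/mm
Mean = (144.7 + 32.1 + 60.0) / 3 = 78.9 N/mm


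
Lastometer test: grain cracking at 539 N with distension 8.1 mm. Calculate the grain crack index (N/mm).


Grain crack index = force / distension
Index = 539 / 8.1 = 66.5 N/mm


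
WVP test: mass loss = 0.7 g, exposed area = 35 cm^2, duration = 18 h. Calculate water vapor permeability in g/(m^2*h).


WVP = mass_loss / (area x time) x 10000
WVP = 0.7 / (35 x 18) x 10000
WVP = 0.7 / 630 x 10000 = 11.11 g/(m^2*h)


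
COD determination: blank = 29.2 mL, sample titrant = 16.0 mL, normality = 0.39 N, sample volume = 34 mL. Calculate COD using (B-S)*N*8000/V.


COD = (29.2 - 16.0) x 0.39 x 8000 / 34
COD = 13.2 x 0.39 x 8000 / 34
COD = 1211.3 mg/L


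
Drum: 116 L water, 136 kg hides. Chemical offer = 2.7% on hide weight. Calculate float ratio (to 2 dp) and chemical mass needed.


Float ratio = 0.85
Chemical needed = 3.672 kg

Float ratio = 116 / 136 = 0.85
Chemical = 136 x 2.7 / 100 = 3.672 kg


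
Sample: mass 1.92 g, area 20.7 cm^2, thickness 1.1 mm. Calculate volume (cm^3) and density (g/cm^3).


Thickness in cm = 1.1 / 10 = 0.11 cm
Volume = 20.7 x 0.11 = 2.277 cm^3
Density = 1.92 / 2.277 = 0.843 g/cm^3


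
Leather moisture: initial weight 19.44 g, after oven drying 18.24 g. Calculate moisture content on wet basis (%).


Moisture = 19.44 - 18.24 = 1.20 g
MC = 1.20 / 19.44 x 100 = 6.2%
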